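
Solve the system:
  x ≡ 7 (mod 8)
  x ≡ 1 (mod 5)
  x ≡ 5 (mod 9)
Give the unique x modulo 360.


Moduli 8, 5, 9 are pairwise coprime; by CRT there is a unique solution modulo M = 8 · 5 · 9 = 360.
Solve pairwise, accumulating the modulus:
  Start with x ≡ 7 (mod 8).
  Combine with x ≡ 1 (mod 5): since gcd(8, 5) = 1, we get a unique residue mod 40.
    Write x = 7 + 8·t and substitute into x ≡ 1 (mod 5): 8·t ≡ 1 − 7 = -6 (mod 5).
    Reduce coefficients mod 5: 3·t ≡ 4 (mod 5).
    The inverse of 3 mod 5 is 2 (since 3·2 = 6 = 1·5 + 1), so t ≡ 2·4 = 8 ≡ 3 (mod 5).
    Then x = 7 + 8·3 = 31, valid modulo lcm(8, 5) = 40: x ≡ 31 (mod 40).
  Combine with x ≡ 5 (mod 9): since gcd(40, 9) = 1, we get a unique residue mod 360.
    Write x = 31 + 40·t and substitute into x ≡ 5 (mod 9): 40·t ≡ 5 − 31 = -26 (mod 9).
    Reduce coefficients mod 9: 4·t ≡ 1 (mod 9).
    The inverse of 4 mod 9 is 7 (since 4·7 = 28 = 3·9 + 1), so t ≡ 7·1 = 7 ≡ 7 (mod 9).
    Then x = 31 + 40·7 = 311, valid modulo lcm(40, 9) = 360: x ≡ 311 (mod 360).
Verify: 311 mod 8 = 7 ✓, 311 mod 5 = 1 ✓, 311 mod 9 = 5 ✓.

x ≡ 311 (mod 360).


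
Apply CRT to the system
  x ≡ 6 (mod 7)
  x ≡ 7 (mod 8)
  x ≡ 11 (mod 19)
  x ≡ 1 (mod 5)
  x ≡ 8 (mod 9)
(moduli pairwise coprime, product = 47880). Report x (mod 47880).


Product of moduli M = 7 · 8 · 19 · 5 · 9 = 47880.
Merge one congruence at a time:
  Start: x ≡ 6 (mod 7).
  Combine with x ≡ 7 (mod 8); new modulus lcm = 56.
    Write x = 6 + 7·t and substitute into x ≡ 7 (mod 8): 7·t ≡ 7 − 6 = 1 (mod 8).
    The inverse of 7 mod 8 is 7 (since 7·7 = 49 = 6·8 + 1), so t ≡ 7·1 = 7 ≡ 7 (mod 8).
    Then x = 6 + 7·7 = 55, valid modulo lcm(7, 8) = 56: x ≡ 55 (mod 56).
  Combine with x ≡ 11 (mod 19); new modulus lcm = 1064.
    Write x = 55 + 56·t and substitute into x ≡ 11 (mod 19): 56·t ≡ 11 − 55 = -44 (mod 19).
    Reduce coefficients mod 19: 18·t ≡ 13 (mod 19).
    The inverse of 18 mod 19 is 18 (since 18·18 = 324 = 17·19 + 1), so t ≡ 18·13 = 234 ≡ 6 (mod 19).
    Then x = 55 + 56·6 = 391, valid modulo lcm(56, 19) = 1064: x ≡ 391 (mod 1064).
  Combine with x ≡ 1 (mod 5); new modulus lcm = 5320.
    Write x = 391 + 1064·t and substitute into x ≡ 1 (mod 5): 1064·t ≡ 1 − 391 = -390 (mod 5).
    Reduce coefficients mod 5: 4·t ≡ 0 (mod 5).
    The inverse of 4 mod 5 is 4 (since 4·4 = 16 = 3·5 + 1), so t ≡ 4·0 = 0 ≡ 0 (mod 5).
    Then x = 391 + 1064·0 = 391, valid modulo lcm(1064, 5) = 5320: x ≡ 391 (mod 5320).
  Combine with x ≡ 8 (mod 9); new modulus lcm = 47880.
    Write x = 391 + 5320·t and substitute into x ≡ 8 (mod 9): 5320·t ≡ 8 − 391 = -383 (mod 9).
    Reduce coefficients mod 9: 1·t ≡ 4 (mod 9).
    So t ≡ 4 (mod 9).
    Then x = 391 + 5320·4 = 21671, valid modulo lcm(5320, 9) = 47880: x ≡ 21671 (mod 47880).
Verify against each original: 21671 mod 7 = 6, 21671 mod 8 = 7, 21671 mod 19 = 11, 21671 mod 5 = 1, 21671 mod 9 = 8.

x ≡ 21671 (mod 47880).


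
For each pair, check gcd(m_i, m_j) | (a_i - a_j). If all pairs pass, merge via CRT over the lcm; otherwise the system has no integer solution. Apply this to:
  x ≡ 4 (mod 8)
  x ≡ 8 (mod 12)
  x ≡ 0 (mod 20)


Moduli 8, 12, 20 are not pairwise coprime, so CRT works modulo lcm(m_i) when all pairwise compatibility conditions hold.
Pairwise compatibility: gcd(m_i, m_j) must divide a_i - a_j for every pair.
Merge one congruence at a time:
  Start: x ≡ 4 (mod 8).
  Combine with x ≡ 8 (mod 12): gcd(8, 12) = 4; 8 - 4 = 4, which IS divisible by 4, so compatible.
    Write x = 4 + 8·t and substitute into x ≡ 8 (mod 12): 8·t ≡ 8 − 4 = 4 (mod 12).
    Divide the congruence (and modulus) by g = 4: 2·t ≡ 1 (mod 3).
    The inverse of 2 mod 3 is 2 (since 2·2 = 4 = 1·3 + 1), so t ≡ 2·1 = 2 ≡ 2 (mod 3).
    Then x = 4 + 8·2 = 20, valid modulo lcm(8, 12) = 24: x ≡ 20 (mod 24).
  Combine with x ≡ 0 (mod 20): gcd(24, 20) = 4; 0 - 20 = -20, which IS divisible by 4, so compatible.
    Write x = 20 + 24·t and substitute into x ≡ 0 (mod 20): 24·t ≡ 0 − 20 = -20 (mod 20).
    Divide the congruence (and modulus) by g = 4: 6·t ≡ -5 (mod 5).
    Reduce coefficients mod 5: 1·t ≡ 0 (mod 5).
    So t ≡ 0 (mod 5).
    Then x = 20 + 24·0 = 20, valid modulo lcm(24, 20) = 120: x ≡ 20 (mod 120).
Verify: 20 mod 8 = 4, 20 mod 12 = 8, 20 mod 20 = 0.

x ≡ 20 (mod 120).


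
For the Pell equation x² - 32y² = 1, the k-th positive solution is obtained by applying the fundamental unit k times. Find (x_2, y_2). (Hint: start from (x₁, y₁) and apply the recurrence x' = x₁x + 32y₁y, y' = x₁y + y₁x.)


Step 1: Find the fundamental solution (x₁, y₁) of x² - 32y² = 1.
  Expand √32 as a continued fraction. a₀ = ⌊√32⌋ = 5; iterate m_{k+1} = d_k·a_k − m_k, d_{k+1} = (32 − m_{k+1}²)/d_k, a_{k+1} = ⌊(a₀ + m_{k+1})/d_{k+1}⌋ (starting m₀ = 0, d₀ = 1), with convergents p_k = a_k·p_{k-1} + p_{k-2}, q_k = a_k·q_{k-1} + q_{k-2} (p₋₁ = 1, q₋₁ = 0):
  k = 0: a₀ = 5; p₀/q₀ = 5/1; p₀² − 32·q₀² = 25 − 32 = -7.
  k = 1: m = 5, d = 7, a = ⌊(5 + 5)/7⌋ = 1; p/q = (1·5 + 1)/(1·1 + 0) = 6/1; p² − 32·q² = 36 − 32 = 4.
  k = 2: m = 2, d = 4, a = ⌊(5 + 2)/4⌋ = 1; p/q = (1·6 + 5)/(1·1 + 1) = 11/2; p² − 32·q² = 121 − 128 = -7.
  k = 3: m = 2, d = 7, a = ⌊(5 + 2)/7⌋ = 1; p/q = (1·11 + 6)/(1·2 + 1) = 17/3; p² − 32·q² = 289 − 288 = 1.
  The first convergent with p² − 32·q² = 1 gives the fundamental solution (x₁, y₁) = (17, 3).
Step 2: Apply the recurrence (x_{n+1}, y_{n+1}) = (x₁x_n + 32y₁y_n, x₁y_n + y₁x_n) repeatedly.
  From (x_1, y_1) = (17, 3): x_2 = 17·17 + 32·3·3 = 577; y_2 = 17·3 + 3·17 = 102.
Step 3: Verify x_2² - 32·y_2² = 332929 - 332928 = 1 (should be 1). ✓

(x_1, y_1) = (17, 3); (x_2, y_2) = (577, 102).


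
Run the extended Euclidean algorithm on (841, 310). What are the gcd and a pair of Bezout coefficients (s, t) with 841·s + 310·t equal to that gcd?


Euclidean algorithm on (841, 310) — divide until remainder is 0:
  841 = 2 · 310 + 221
  310 = 1 · 221 + 89
  221 = 2 · 89 + 43
  89 = 2 · 43 + 3
  43 = 14 · 3 + 1
  3 = 3 · 1 + 0
gcd(841, 310) = 1.
Track Bezout coefficients alongside the remainders: start with r₀ = 841 = a·1 + b·0 (s = 1, t = 0) and r₁ = 310 = a·0 + b·1 (s = 0, t = 1); each new remainder r_{k+1} = r_{k-1} − q_k·r_k inherits s_{k+1} = s_{k-1} − q_k·s_k, t_{k+1} = t_{k-1} − q_k·t_k, so r_k = a·s_k + b·t_k at every step:
  q = 2: r = 221, s = 1 − 2·0 = 1, t = 0 − 2·1 = -2  (check: 841·1 + 310·(-2) = 221)
  q = 1: r = 89, s = 0 − 1·1 = -1, t = 1 − 1·(-2) = 3  (check: 841·(-1) + 310·3 = 89)
  q = 2: r = 43, s = 1 − 2·(-1) = 3, t = -2 − 2·3 = -8  (check: 841·3 + 310·(-8) = 43)
  q = 2: r = 3, s = -1 − 2·3 = -7, t = 3 − 2·(-8) = 19  (check: 841·(-7) + 310·19 = 3)
  q = 14: r = 1, s = 3 − 14·(-7) = 101, t = -8 − 14·19 = -274  (check: 841·101 + 310·(-274) = 1)
The row with r = 1 (the gcd) gives the Bezout coefficients s = 101, t = -274.
Result: 841 · (101) + 310 · (-274) = 1.

gcd(841, 310) = 1; s = 101, t = -274 (check: 841·101 + 310·(-274) = 1).


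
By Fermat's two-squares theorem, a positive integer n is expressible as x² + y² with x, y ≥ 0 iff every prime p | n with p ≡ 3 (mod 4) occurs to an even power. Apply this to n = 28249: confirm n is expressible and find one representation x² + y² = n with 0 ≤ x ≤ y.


Step 1: Factor n = 28249 = 13 · 41 · 53.
Step 2: Check the mod-4 condition on each prime factor: 13 ≡ 1 (mod 4), exponent 1; 41 ≡ 1 (mod 4), exponent 1; 53 ≡ 1 (mod 4), exponent 1.
All primes ≡ 3 (mod 4) appear to even exponent (or don't appear), so by the two-squares theorem n IS expressible as a sum of two squares.
Step 3: Build a representation. Here n = 13 · 41 · 53 is a product of primes ≡ 1 (mod 4). Each prime p ≡ 1 (mod 4) is itself a sum of two squares; find a² by testing p − a² for a perfect square:
  13: 13 − 1² = 12, 13 − 2² = 9 = 3² ⇒ 13 = 2² + 3².
  41: 41 − 1² = 40, 41 − 2² = 37, 41 − 3² = 32, 41 − 4² = 25 = 5² ⇒ 41 = 4² + 5².
  53: 53 − 1² = 52, 53 − 2² = 49 = 7² ⇒ 53 = 2² + 7².
  Combine using the Brahmagupta–Fibonacci identity (a² + b²)(c² + d²) = (ac − bd)² + (ad + bc)² = (ac + bd)² + (ad − bc)²:
  13 · 41 = 533: from (2² + 3²)(4² + 5²), take (2·4 − 3·5, 2·5 + 3·4) = (8 − 15, 10 + 12) = (-7, 22); dropping signs (only squares matter) gives (7, 22); check 7² + 22² = 49 + 484 = 533 ✓.
  533 · 53 = 28249: from (7² + 22²)(2² + 7²), take (7·2 − 22·7, 7·7 + 22·2) = (14 − 154, 49 + 44) = (-140, 93); dropping signs (only squares matter) gives (140, 93); check 140² + 93² = 19600 + 8649 = 28249 ✓.
Step 4: Order so x ≤ y and verify: 93² + 140² = 8649 + 19600 = 28249 = n. ✓

n = 28249 = 93² + 140² (one valid representation with x ≤ y).


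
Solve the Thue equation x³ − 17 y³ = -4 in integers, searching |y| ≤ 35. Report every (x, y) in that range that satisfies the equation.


The equation is x³ - 17y³ = -4. For fixed y, x³ = 17·y³ − 4, so a solution requires the RHS to be a perfect cube.
Strategy: iterate y from -35 to 35, compute RHS = 17·y³ − 4, and check whether it is a (positive or negative) perfect cube.
Check small values of y:
  y = 0: RHS = -4 is not a perfect cube.
  y = 1: RHS = 13 is not a perfect cube.
  y = -1: RHS = -21 is not a perfect cube.
  y = 2: RHS = 132 is not a perfect cube.
  y = -2: RHS = -140 is not a perfect cube.
  y = 3: RHS = 455 is not a perfect cube.
  y = -3: RHS = -463 is not a perfect cube.
Continuing the search up to |y| = 35 finds no solutions either.
No (x, y) in the scanned range satisfies the equation.

No integer solutions with |y| ≤ 35.


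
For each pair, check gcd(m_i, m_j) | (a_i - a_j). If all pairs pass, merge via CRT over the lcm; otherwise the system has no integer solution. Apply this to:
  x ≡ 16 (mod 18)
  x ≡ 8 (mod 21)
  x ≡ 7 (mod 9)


Moduli 18, 21, 9 are not pairwise coprime, so CRT works modulo lcm(m_i) when all pairwise compatibility conditions hold.
Pairwise compatibility: gcd(m_i, m_j) must divide a_i - a_j for every pair.
Merge one congruence at a time:
  Start: x ≡ 16 (mod 18).
  Combine with x ≡ 8 (mod 21): gcd(18, 21) = 3, and 8 - 16 = -8 is NOT divisible by 3.
    ⇒ system is inconsistent (no integer solution).

No solution (the system is inconsistent).


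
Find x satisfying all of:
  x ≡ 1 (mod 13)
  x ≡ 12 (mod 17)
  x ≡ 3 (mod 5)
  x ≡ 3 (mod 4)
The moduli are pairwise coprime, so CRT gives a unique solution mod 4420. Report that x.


Product of moduli M = 13 · 17 · 5 · 4 = 4420.
Merge one congruence at a time:
  Start: x ≡ 1 (mod 13).
  Combine with x ≡ 12 (mod 17); new modulus lcm = 221.
    Write x = 1 + 13·t and substitute into x ≡ 12 (mod 17): 13·t ≡ 12 − 1 = 11 (mod 17).
    The inverse of 13 mod 17 is 4 (since 13·4 = 52 = 3·17 + 1), so t ≡ 4·11 = 44 ≡ 10 (mod 17).
    Then x = 1 + 13·10 = 131, valid modulo lcm(13, 17) = 221: x ≡ 131 (mod 221).
  Combine with x ≡ 3 (mod 5); new modulus lcm = 1105.
    Write x = 131 + 221·t and substitute into x ≡ 3 (mod 5): 221·t ≡ 3 − 131 = -128 (mod 5).
    Reduce coefficients mod 5: 1·t ≡ 2 (mod 5).
    So t ≡ 2 (mod 5).
    Then x = 131 + 221·2 = 573, valid modulo lcm(221, 5) = 1105: x ≡ 573 (mod 1105).
  Combine with x ≡ 3 (mod 4); new modulus lcm = 4420.
    Write x = 573 + 1105·t and substitute into x ≡ 3 (mod 4): 1105·t ≡ 3 − 573 = -570 (mod 4).
    Reduce coefficients mod 4: 1·t ≡ 2 (mod 4).
    So t ≡ 2 (mod 4).
    Then x = 573 + 1105·2 = 2783, valid modulo lcm(1105, 4) = 4420: x ≡ 2783 (mod 4420).
Verify against each original: 2783 mod 13 = 1, 2783 mod 17 = 12, 2783 mod 5 = 3, 2783 mod 4 = 3.

x ≡ 2783 (mod 4420).


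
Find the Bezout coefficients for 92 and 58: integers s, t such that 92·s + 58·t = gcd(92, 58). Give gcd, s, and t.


Euclidean algorithm on (92, 58) — divide until remainder is 0:
  92 = 1 · 58 + 34
  58 = 1 · 34 + 24
  34 = 1 · 24 + 10
  24 = 2 · 10 + 4
  10 = 2 · 4 + 2
  4 = 2 · 2 + 0
gcd(92, 58) = 2.
Track Bezout coefficients alongside the remainders: start with r₀ = 92 = a·1 + b·0 (s = 1, t = 0) and r₁ = 58 = a·0 + b·1 (s = 0, t = 1); each new remainder r_{k+1} = r_{k-1} − q_k·r_k inherits s_{k+1} = s_{k-1} − q_k·s_k, t_{k+1} = t_{k-1} − q_k·t_k, so r_k = a·s_k + b·t_k at every step:
  q = 1: r = 34, s = 1 − 1·0 = 1, t = 0 − 1·1 = -1  (check: 92·1 + 58·(-1) = 34)
  q = 1: r = 24, s = 0 − 1·1 = -1, t = 1 − 1·(-1) = 2  (check: 92·(-1) + 58·2 = 24)
  q = 1: r = 10, s = 1 − 1·(-1) = 2, t = -1 − 1·2 = -3  (check: 92·2 + 58·(-3) = 10)
  q = 2: r = 4, s = -1 − 2·2 = -5, t = 2 − 2·(-3) = 8  (check: 92·(-5) + 58·8 = 4)
  q = 2: r = 2, s = 2 − 2·(-5) = 12, t = -3 − 2·8 = -19  (check: 92·12 + 58·(-19) = 2)
The row with r = 2 (the gcd) gives the Bezout coefficients s = 12, t = -19.
Result: 92 · (12) + 58 · (-19) = 2.

gcd(92, 58) = 2; s = 12, t = -19 (check: 92·12 + 58·(-19) = 2).


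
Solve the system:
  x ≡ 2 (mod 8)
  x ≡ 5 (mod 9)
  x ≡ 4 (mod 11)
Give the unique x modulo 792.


Moduli 8, 9, 11 are pairwise coprime; by CRT there is a unique solution modulo M = 8 · 9 · 11 = 792.
Solve pairwise, accumulating the modulus:
  Start with x ≡ 2 (mod 8).
  Combine with x ≡ 5 (mod 9): since gcd(8, 9) = 1, we get a unique residue mod 72.
    Write x = 2 + 8·t and substitute into x ≡ 5 (mod 9): 8·t ≡ 5 − 2 = 3 (mod 9).
    The inverse of 8 mod 9 is 8 (since 8·8 = 64 = 7·9 + 1), so t ≡ 8·3 = 24 ≡ 6 (mod 9).
    Then x = 2 + 8·6 = 50, valid modulo lcm(8, 9) = 72: x ≡ 50 (mod 72).
  Combine with x ≡ 4 (mod 11): since gcd(72, 11) = 1, we get a unique residue mod 792.
    Write x = 50 + 72·t and substitute into x ≡ 4 (mod 11): 72·t ≡ 4 − 50 = -46 (mod 11).
    Reduce coefficients mod 11: 6·t ≡ 9 (mod 11).
    The inverse of 6 mod 11 is 2 (since 6·2 = 12 = 1·11 + 1), so t ≡ 2·9 = 18 ≡ 7 (mod 11).
    Then x = 50 + 72·7 = 554, valid modulo lcm(72, 11) = 792: x ≡ 554 (mod 792).
Verify: 554 mod 8 = 2 ✓, 554 mod 9 = 5 ✓, 554 mod 11 = 4 ✓.

x ≡ 554 (mod 792).


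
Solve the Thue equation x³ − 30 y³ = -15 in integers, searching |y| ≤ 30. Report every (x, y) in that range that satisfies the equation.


The equation is x³ - 30y³ = -15. For fixed y, x³ = 30·y³ − 15, so a solution requires the RHS to be a perfect cube.
Strategy: iterate y from -30 to 30, compute RHS = 30·y³ − 15, and check whether it is a (positive or negative) perfect cube.
Check small values of y:
  y = 0: RHS = -15 is not a perfect cube.
  y = 1: RHS = 15 is not a perfect cube.
  y = -1: RHS = -45 is not a perfect cube.
  y = 2: RHS = 225 is not a perfect cube.
  y = -2: RHS = -255 is not a perfect cube.
  y = 3: RHS = 795 is not a perfect cube.
  y = -3: RHS = -825 is not a perfect cube.
Continuing the search up to |y| = 30 finds no solutions either.
No (x, y) in the scanned range satisfies the equation.

No integer solutions with |y| ≤ 30.


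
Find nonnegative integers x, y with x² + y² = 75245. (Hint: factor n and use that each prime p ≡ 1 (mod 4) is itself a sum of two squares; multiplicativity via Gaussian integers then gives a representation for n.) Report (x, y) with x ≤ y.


Step 1: Factor n = 75245 = 5 · 101 · 149.
Step 2: Check the mod-4 condition on each prime factor: 5 ≡ 1 (mod 4), exponent 1; 101 ≡ 1 (mod 4), exponent 1; 149 ≡ 1 (mod 4), exponent 1.
All primes ≡ 3 (mod 4) appear to even exponent (or don't appear), so by the two-squares theorem n IS expressible as a sum of two squares.
Step 3: Build a representation. Here n = 5 · 101 · 149 is a product of primes ≡ 1 (mod 4). Each prime p ≡ 1 (mod 4) is itself a sum of two squares; find a² by testing p − a² for a perfect square:
  5: 5 − 1² = 4 = 2² ⇒ 5 = 1² + 2².
  101: 101 − 1² = 100 = 10² ⇒ 101 = 1² + 10².
  149: 149 − 1² = 148, 149 − 2² = 145, 149 − 3² = 140, 149 − 4² = 133, 149 − 5² = 124, 149 − 6² = 113, 149 − 7² = 100 = 10² ⇒ 149 = 7² + 10².
  Combine using the Brahmagupta–Fibonacci identity (a² + b²)(c² + d²) = (ac − bd)² + (ad + bc)² = (ac + bd)² + (ad − bc)²:
  5 · 101 = 505: from (1² + 2²)(1² + 10²), take (1·1 − 2·10, 1·10 + 2·1) = (1 − 20, 10 + 2) = (-19, 12); dropping signs (only squares matter) gives (19, 12); check 19² + 12² = 361 + 144 = 505 ✓.
  505 · 149 = 75245: from (19² + 12²)(7² + 10²), take (19·7 − 12·10, 19·10 + 12·7) = (133 − 120, 190 + 84) = (13, 274); check 13² + 274² = 169 + 75076 = 75245 ✓.
Step 4: Order so x ≤ y and verify: 13² + 274² = 169 + 75076 = 75245 = n. ✓

n = 75245 = 13² + 274² (one valid representation with x ≤ y).


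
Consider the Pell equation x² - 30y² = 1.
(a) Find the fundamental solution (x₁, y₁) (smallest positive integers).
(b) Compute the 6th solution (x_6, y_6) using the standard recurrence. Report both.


Step 1: Find the fundamental solution (x₁, y₁) of x² - 30y² = 1.
  Expand √30 as a continued fraction. a₀ = ⌊√30⌋ = 5; iterate m_{k+1} = d_k·a_k − m_k, d_{k+1} = (30 − m_{k+1}²)/d_k, a_{k+1} = ⌊(a₀ + m_{k+1})/d_{k+1}⌋ (starting m₀ = 0, d₀ = 1), with convergents p_k = a_k·p_{k-1} + p_{k-2}, q_k = a_k·q_{k-1} + q_{k-2} (p₋₁ = 1, q₋₁ = 0):
  k = 0: a₀ = 5; p₀/q₀ = 5/1; p₀² − 30·q₀² = 25 − 30 = -5.
  k = 1: m = 5, d = 5, a = ⌊(5 + 5)/5⌋ = 2; p/q = (2·5 + 1)/(2·1 + 0) = 11/2; p² − 30·q² = 121 − 120 = 1.
  The first convergent with p² − 30·q² = 1 gives the fundamental solution (x₁, y₁) = (11, 2).
Step 2: Apply the recurrence (x_{n+1}, y_{n+1}) = (x₁x_n + 30y₁y_n, x₁y_n + y₁x_n) repeatedly.
  From (x_1, y_1) = (11, 2): x_2 = 11·11 + 30·2·2 = 241; y_2 = 11·2 + 2·11 = 44.
  From (x_2, y_2) = (241, 44): x_3 = 11·241 + 30·2·44 = 5291; y_3 = 11·44 + 2·241 = 966.
  From (x_3, y_3) = (5291, 966): x_4 = 11·5291 + 30·2·966 = 116161; y_4 = 11·966 + 2·5291 = 21208.
  From (x_4, y_4) = (116161, 21208): x_5 = 11·116161 + 30·2·21208 = 2550251; y_5 = 11·21208 + 2·116161 = 465610.
  From (x_5, y_5) = (2550251, 465610): x_6 = 11·2550251 + 30·2·465610 = 55989361; y_6 = 11·465610 + 2·2550251 = 10222212.
Step 3: Verify x_6² - 30·y_6² = 3134808545188321 - 3134808545188320 = 1 (should be 1). ✓

(x_1, y_1) = (11, 2); (x_6, y_6) = (55989361, 10222212).


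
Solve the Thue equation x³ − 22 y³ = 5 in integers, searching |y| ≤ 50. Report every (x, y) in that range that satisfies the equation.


The equation is x³ - 22y³ = 5. For fixed y, x³ = 22·y³ + 5, so a solution requires the RHS to be a perfect cube.
Strategy: iterate y from -50 to 50, compute RHS = 22·y³ + 5, and check whether it is a (positive or negative) perfect cube.
Check small values of y:
  y = 0: RHS = 5 is not a perfect cube.
  y = 1: RHS = 27 = (3)³ ⇒ x = 3 works.
  y = -1: RHS = -17 is not a perfect cube.
  y = 2: RHS = 181 is not a perfect cube.
  y = -2: RHS = -171 is not a perfect cube.
  y = 3: RHS = 599 is not a perfect cube.
  y = -3: RHS = -589 is not a perfect cube.
Continuing the search up to |y| = 50 finds no further solutions beyond those listed.
Collected solutions: (3, 1).

Solutions (with |y| ≤ 50): (3, 1).


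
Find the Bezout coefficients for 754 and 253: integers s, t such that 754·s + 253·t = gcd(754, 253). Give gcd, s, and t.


Euclidean algorithm on (754, 253) — divide until remainder is 0:
  754 = 2 · 253 + 248
  253 = 1 · 248 + 5
  248 = 49 · 5 + 3
  5 = 1 · 3 + 2
  3 = 1 · 2 + 1
  2 = 2 · 1 + 0
gcd(754, 253) = 1.
Track Bezout coefficients alongside the remainders: start with r₀ = 754 = a·1 + b·0 (s = 1, t = 0) and r₁ = 253 = a·0 + b·1 (s = 0, t = 1); each new remainder r_{k+1} = r_{k-1} − q_k·r_k inherits s_{k+1} = s_{k-1} − q_k·s_k, t_{k+1} = t_{k-1} − q_k·t_k, so r_k = a·s_k + b·t_k at every step:
  q = 2: r = 248, s = 1 − 2·0 = 1, t = 0 − 2·1 = -2  (check: 754·1 + 253·(-2) = 248)
  q = 1: r = 5, s = 0 − 1·1 = -1, t = 1 − 1·(-2) = 3  (check: 754·(-1) + 253·3 = 5)
  q = 49: r = 3, s = 1 − 49·(-1) = 50, t = -2 − 49·3 = -149  (check: 754·50 + 253·(-149) = 3)
  q = 1: r = 2, s = -1 − 1·50 = -51, t = 3 − 1·(-149) = 152  (check: 754·(-51) + 253·152 = 2)
  q = 1: r = 1, s = 50 − 1·(-51) = 101, t = -149 − 1·152 = -301  (check: 754·101 + 253·(-301) = 1)
The row with r = 1 (the gcd) gives the Bezout coefficients s = 101, t = -301.
Result: 754 · (101) + 253 · (-301) = 1.

gcd(754, 253) = 1; s = 101, t = -301 (check: 754·101 + 253·(-301) = 1).


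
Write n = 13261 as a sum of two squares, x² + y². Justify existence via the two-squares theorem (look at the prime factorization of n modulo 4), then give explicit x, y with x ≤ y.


Step 1: Factor n = 13261 = 89 · 149.
Step 2: Check the mod-4 condition on each prime factor: 89 ≡ 1 (mod 4), exponent 1; 149 ≡ 1 (mod 4), exponent 1.
All primes ≡ 3 (mod 4) appear to even exponent (or don't appear), so by the two-squares theorem n IS expressible as a sum of two squares.
Step 3: Build a representation. Here n = 89 · 149 is a product of primes ≡ 1 (mod 4). Each prime p ≡ 1 (mod 4) is itself a sum of two squares; find a² by testing p − a² for a perfect square:
  89: 89 − 1² = 88, 89 − 2² = 85, 89 − 3² = 80, 89 − 4² = 73, 89 − 5² = 64 = 8² ⇒ 89 = 5² + 8².
  149: 149 − 1² = 148, 149 − 2² = 145, 149 − 3² = 140, 149 − 4² = 133, 149 − 5² = 124, 149 − 6² = 113, 149 − 7² = 100 = 10² ⇒ 149 = 7² + 10².
  Combine using the Brahmagupta–Fibonacci identity (a² + b²)(c² + d²) = (ac − bd)² + (ad + bc)² = (ac + bd)² + (ad − bc)²:
  89 · 149 = 13261: from (5² + 8²)(7² + 10²), take (5·7 − 8·10, 5·10 + 8·7) = (35 − 80, 50 + 56) = (-45, 106); dropping signs (only squares matter) gives (45, 106); check 45² + 106² = 2025 + 11236 = 13261 ✓.
Step 4: Order so x ≤ y and verify: 45² + 106² = 2025 + 11236 = 13261 = n. ✓

n = 13261 = 45² + 106² (one valid representation with x ≤ y).


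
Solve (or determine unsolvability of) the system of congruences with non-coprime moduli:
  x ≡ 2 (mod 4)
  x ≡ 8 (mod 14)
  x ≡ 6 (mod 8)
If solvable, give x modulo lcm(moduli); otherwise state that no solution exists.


Moduli 4, 14, 8 are not pairwise coprime, so CRT works modulo lcm(m_i) when all pairwise compatibility conditions hold.
Pairwise compatibility: gcd(m_i, m_j) must divide a_i - a_j for every pair.
Merge one congruence at a time:
  Start: x ≡ 2 (mod 4).
  Combine with x ≡ 8 (mod 14): gcd(4, 14) = 2; 8 - 2 = 6, which IS divisible by 2, so compatible.
    Write x = 2 + 4·t and substitute into x ≡ 8 (mod 14): 4·t ≡ 8 − 2 = 6 (mod 14).
    Divide the congruence (and modulus) by g = 2: 2·t ≡ 3 (mod 7).
    The inverse of 2 mod 7 is 4 (since 2·4 = 8 = 1·7 + 1), so t ≡ 4·3 = 12 ≡ 5 (mod 7).
    Then x = 2 + 4·5 = 22, valid modulo lcm(4, 14) = 28: x ≡ 22 (mod 28).
  Combine with x ≡ 6 (mod 8): gcd(28, 8) = 4; 6 - 22 = -16, which IS divisible by 4, so compatible.
    Write x = 22 + 28·t and substitute into x ≡ 6 (mod 8): 28·t ≡ 6 − 22 = -16 (mod 8).
    Divide the congruence (and modulus) by g = 4: 7·t ≡ -4 (mod 2).
    Reduce coefficients mod 2: 1·t ≡ 0 (mod 2).
    So t ≡ 0 (mod 2).
    Then x = 22 + 28·0 = 22, valid modulo lcm(28, 8) = 56: x ≡ 22 (mod 56).
Verify: 22 mod 4 = 2, 22 mod 14 = 8, 22 mod 8 = 6.

x ≡ 22 (mod 56).


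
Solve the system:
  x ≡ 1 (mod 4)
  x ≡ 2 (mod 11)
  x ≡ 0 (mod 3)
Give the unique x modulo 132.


Moduli 4, 11, 3 are pairwise coprime; by CRT there is a unique solution modulo M = 4 · 11 · 3 = 132.
Solve pairwise, accumulating the modulus:
  Start with x ≡ 1 (mod 4).
  Combine with x ≡ 2 (mod 11): since gcd(4, 11) = 1, we get a unique residue mod 44.
    Write x = 1 + 4·t and substitute into x ≡ 2 (mod 11): 4·t ≡ 2 − 1 = 1 (mod 11).
    The inverse of 4 mod 11 is 3 (since 4·3 = 12 = 1·11 + 1), so t ≡ 3·1 = 3 ≡ 3 (mod 11).
    Then x = 1 + 4·3 = 13, valid modulo lcm(4, 11) = 44: x ≡ 13 (mod 44).
  Combine with x ≡ 0 (mod 3): since gcd(44, 3) = 1, we get a unique residue mod 132.
    Write x = 13 + 44·t and substitute into x ≡ 0 (mod 3): 44·t ≡ 0 − 13 = -13 (mod 3).
    Reduce coefficients mod 3: 2·t ≡ 2 (mod 3).
    The inverse of 2 mod 3 is 2 (since 2·2 = 4 = 1·3 + 1), so t ≡ 2·2 = 4 ≡ 1 (mod 3).
    Then x = 13 + 44·1 = 57, valid modulo lcm(44, 3) = 132: x ≡ 57 (mod 132).
Verify: 57 mod 4 = 1 ✓, 57 mod 11 = 2 ✓, 57 mod 3 = 0 ✓.

x ≡ 57 (mod 132).


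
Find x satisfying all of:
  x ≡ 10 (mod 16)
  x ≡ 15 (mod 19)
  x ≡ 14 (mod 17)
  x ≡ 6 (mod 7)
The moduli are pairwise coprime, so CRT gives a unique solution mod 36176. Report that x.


Product of moduli M = 16 · 19 · 17 · 7 = 36176.
Merge one congruence at a time:
  Start: x ≡ 10 (mod 16).
  Combine with x ≡ 15 (mod 19); new modulus lcm = 304.
    Write x = 10 + 16·t and substitute into x ≡ 15 (mod 19): 16·t ≡ 15 − 10 = 5 (mod 19).
    The inverse of 16 mod 19 is 6 (since 16·6 = 96 = 5·19 + 1), so t ≡ 6·5 = 30 ≡ 11 (mod 19).
    Then x = 10 + 16·11 = 186, valid modulo lcm(16, 19) = 304: x ≡ 186 (mod 304).
  Combine with x ≡ 14 (mod 17); new modulus lcm = 5168.
    Write x = 186 + 304·t and substitute into x ≡ 14 (mod 17): 304·t ≡ 14 − 186 = -172 (mod 17).
    Reduce coefficients mod 17: 15·t ≡ 15 (mod 17).
    The inverse of 15 mod 17 is 8 (since 15·8 = 120 = 7·17 + 1), so t ≡ 8·15 = 120 ≡ 1 (mod 17).
    Then x = 186 + 304·1 = 490, valid modulo lcm(304, 17) = 5168: x ≡ 490 (mod 5168).
  Combine with x ≡ 6 (mod 7); new modulus lcm = 36176.
    Write x = 490 + 5168·t and substitute into x ≡ 6 (mod 7): 5168·t ≡ 6 − 490 = -484 (mod 7).
    Reduce coefficients mod 7: 2·t ≡ 6 (mod 7).
    The inverse of 2 mod 7 is 4 (since 2·4 = 8 = 1·7 + 1), so t ≡ 4·6 = 24 ≡ 3 (mod 7).
    Then x = 490 + 5168·3 = 15994, valid modulo lcm(5168, 7) = 36176: x ≡ 15994 (mod 36176).
Verify against each original: 15994 mod 16 = 10, 15994 mod 19 = 15, 15994 mod 17 = 14, 15994 mod 7 = 6.

x ≡ 15994 (mod 36176).


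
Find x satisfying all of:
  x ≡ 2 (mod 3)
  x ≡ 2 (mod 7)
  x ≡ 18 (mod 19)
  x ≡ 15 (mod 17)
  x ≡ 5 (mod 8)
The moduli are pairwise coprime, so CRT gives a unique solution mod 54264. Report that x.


Product of moduli M = 3 · 7 · 19 · 17 · 8 = 54264.
Merge one congruence at a time:
  Start: x ≡ 2 (mod 3).
  Combine with x ≡ 2 (mod 7); new modulus lcm = 21.
    Write x = 2 + 3·t and substitute into x ≡ 2 (mod 7): 3·t ≡ 2 − 2 = 0 (mod 7).
    The inverse of 3 mod 7 is 5 (since 3·5 = 15 = 2·7 + 1), so t ≡ 5·0 = 0 ≡ 0 (mod 7).
    Then x = 2 + 3·0 = 2, valid modulo lcm(3, 7) = 21: x ≡ 2 (mod 21).
  Combine with x ≡ 18 (mod 19); new modulus lcm = 399.
    Write x = 2 + 21·t and substitute into x ≡ 18 (mod 19): 21·t ≡ 18 − 2 = 16 (mod 19).
    Reduce coefficients mod 19: 2·t ≡ 16 (mod 19).
    The inverse of 2 mod 19 is 10 (since 2·10 = 20 = 1·19 + 1), so t ≡ 10·16 = 160 ≡ 8 (mod 19).
    Then x = 2 + 21·8 = 170, valid modulo lcm(21, 19) = 399: x ≡ 170 (mod 399).
  Combine with x ≡ 15 (mod 17); new modulus lcm = 6783.
    Write x = 170 + 399·t and substitute into x ≡ 15 (mod 17): 399·t ≡ 15 − 170 = -155 (mod 17).
    Reduce coefficients mod 17: 8·t ≡ 15 (mod 17).
    The inverse of 8 mod 17 is 15 (since 8·15 = 120 = 7·17 + 1), so t ≡ 15·15 = 225 ≡ 4 (mod 17).
    Then x = 170 + 399·4 = 1766, valid modulo lcm(399, 17) = 6783: x ≡ 1766 (mod 6783).
  Combine with x ≡ 5 (mod 8); new modulus lcm = 54264.
    Write x = 1766 + 6783·t and substitute into x ≡ 5 (mod 8): 6783·t ≡ 5 − 1766 = -1761 (mod 8).
    Reduce coefficients mod 8: 7·t ≡ 7 (mod 8).
    The inverse of 7 mod 8 is 7 (since 7·7 = 49 = 6·8 + 1), so t ≡ 7·7 = 49 ≡ 1 (mod 8).
    Then x = 1766 + 6783·1 = 8549, valid modulo lcm(6783, 8) = 54264: x ≡ 8549 (mod 54264).
Verify against each original: 8549 mod 3 = 2, 8549 mod 7 = 2, 8549 mod 19 = 18, 8549 mod 17 = 15, 8549 mod 8 = 5.

x ≡ 8549 (mod 54264).


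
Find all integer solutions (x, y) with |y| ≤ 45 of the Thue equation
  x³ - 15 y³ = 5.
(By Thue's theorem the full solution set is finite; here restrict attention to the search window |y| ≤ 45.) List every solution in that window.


The equation is x³ - 15y³ = 5. For fixed y, x³ = 15·y³ + 5, so a solution requires the RHS to be a perfect cube.
Strategy: iterate y from -45 to 45, compute RHS = 15·y³ + 5, and check whether it is a (positive or negative) perfect cube.
Check small values of y:
  y = 0: RHS = 5 is not a perfect cube.
  y = 1: RHS = 20 is not a perfect cube.
  y = -1: RHS = -10 is not a perfect cube.
  y = 2: RHS = 125 = (5)³ ⇒ x = 5 works.
  y = -2: RHS = -115 is not a perfect cube.
  y = 3: RHS = 410 is not a perfect cube.
  y = -3: RHS = -400 is not a perfect cube.
Continuing the search up to |y| = 45 finds no further solutions beyond those listed.
Collected solutions: (5, 2).

Solutions (with |y| ≤ 45): (5, 2).


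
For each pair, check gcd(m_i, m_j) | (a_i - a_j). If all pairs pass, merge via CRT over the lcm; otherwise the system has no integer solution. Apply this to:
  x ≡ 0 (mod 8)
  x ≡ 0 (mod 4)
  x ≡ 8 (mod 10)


Moduli 8, 4, 10 are not pairwise coprime, so CRT works modulo lcm(m_i) when all pairwise compatibility conditions hold.
Pairwise compatibility: gcd(m_i, m_j) must divide a_i - a_j for every pair.
Merge one congruence at a time:
  Start: x ≡ 0 (mod 8).
  Combine with x ≡ 0 (mod 4): gcd(8, 4) = 4; 0 - 0 = 0, which IS divisible by 4, so compatible.
    Write x = 0 + 8·t and substitute into x ≡ 0 (mod 4): 8·t ≡ 0 − 0 = 0 (mod 4).
    Divide the congruence (and modulus) by g = 4: 2·t ≡ 0 (mod 1).
    Modulo 1 every t works; take t = 0.
    Then x = 0 + 8·0 = 0, valid modulo lcm(8, 4) = 8: x ≡ 0 (mod 8).
  Combine with x ≡ 8 (mod 10): gcd(8, 10) = 2; 8 - 0 = 8, which IS divisible by 2, so compatible.
    Write x = 0 + 8·t and substitute into x ≡ 8 (mod 10): 8·t ≡ 8 − 0 = 8 (mod 10).
    Divide the congruence (and modulus) by g = 2: 4·t ≡ 4 (mod 5).
    The inverse of 4 mod 5 is 4 (since 4·4 = 16 = 3·5 + 1), so t ≡ 4·4 = 16 ≡ 1 (mod 5).
    Then x = 0 + 8·1 = 8, valid modulo lcm(8, 10) = 40: x ≡ 8 (mod 40).
Verify: 8 mod 8 = 0, 8 mod 4 = 0, 8 mod 10 = 8.

x ≡ 8 (mod 40).


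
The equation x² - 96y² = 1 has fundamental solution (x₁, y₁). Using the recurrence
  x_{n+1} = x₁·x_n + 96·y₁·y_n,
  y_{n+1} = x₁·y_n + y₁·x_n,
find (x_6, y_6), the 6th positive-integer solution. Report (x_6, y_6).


Step 1: Find the fundamental solution (x₁, y₁) of x² - 96y² = 1.
  Expand √96 as a continued fraction. a₀ = ⌊√96⌋ = 9; iterate m_{k+1} = d_k·a_k − m_k, d_{k+1} = (96 − m_{k+1}²)/d_k, a_{k+1} = ⌊(a₀ + m_{k+1})/d_{k+1}⌋ (starting m₀ = 0, d₀ = 1), with convergents p_k = a_k·p_{k-1} + p_{k-2}, q_k = a_k·q_{k-1} + q_{k-2} (p₋₁ = 1, q₋₁ = 0):
  k = 0: a₀ = 9; p₀/q₀ = 9/1; p₀² − 96·q₀² = 81 − 96 = -15.
  k = 1: m = 9, d = 15, a = ⌊(9 + 9)/15⌋ = 1; p/q = (1·9 + 1)/(1·1 + 0) = 10/1; p² − 96·q² = 100 − 96 = 4.
  k = 2: m = 6, d = 4, a = ⌊(9 + 6)/4⌋ = 3; p/q = (3·10 + 9)/(3·1 + 1) = 39/4; p² − 96·q² = 1521 − 1536 = -15.
  k = 3: m = 6, d = 15, a = ⌊(9 + 6)/15⌋ = 1; p/q = (1·39 + 10)/(1·4 + 1) = 49/5; p² − 96·q² = 2401 − 2400 = 1.
  The first convergent with p² − 96·q² = 1 gives the fundamental solution (x₁, y₁) = (49, 5).
Step 2: Apply the recurrence (x_{n+1}, y_{n+1}) = (x₁x_n + 96y₁y_n, x₁y_n + y₁x_n) repeatedly.
  From (x_1, y_1) = (49, 5): x_2 = 49·49 + 96·5·5 = 4801; y_2 = 49·5 + 5·49 = 490.
  From (x_2, y_2) = (4801, 490): x_3 = 49·4801 + 96·5·490 = 470449; y_3 = 49·490 + 5·4801 = 48015.
  From (x_3, y_3) = (470449, 48015): x_4 = 49·470449 + 96·5·48015 = 46099201; y_4 = 49·48015 + 5·470449 = 4704980.
  From (x_4, y_4) = (46099201, 4704980): x_5 = 49·46099201 + 96·5·4704980 = 4517251249; y_5 = 49·4704980 + 5·46099201 = 461040025.
  From (x_5, y_5) = (4517251249, 461040025): x_6 = 49·4517251249 + 96·5·461040025 = 442644523201; y_6 = 49·461040025 + 5·4517251249 = 45177217470.
Step 3: Verify x_6² - 96·y_6² = 195934173919840627286401 - 195934173919840627286400 = 1 (should be 1). ✓

(x_1, y_1) = (49, 5); (x_6, y_6) = (442644523201, 45177217470).


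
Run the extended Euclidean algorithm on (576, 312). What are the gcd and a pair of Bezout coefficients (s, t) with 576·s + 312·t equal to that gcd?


Euclidean algorithm on (576, 312) — divide until remainder is 0:
  576 = 1 · 312 + 264
  312 = 1 · 264 + 48
  264 = 5 · 48 + 24
  48 = 2 · 24 + 0
gcd(576, 312) = 24.
Track Bezout coefficients alongside the remainders: start with r₀ = 576 = a·1 + b·0 (s = 1, t = 0) and r₁ = 312 = a·0 + b·1 (s = 0, t = 1); each new remainder r_{k+1} = r_{k-1} − q_k·r_k inherits s_{k+1} = s_{k-1} − q_k·s_k, t_{k+1} = t_{k-1} − q_k·t_k, so r_k = a·s_k + b·t_k at every step:
  q = 1: r = 264, s = 1 − 1·0 = 1, t = 0 − 1·1 = -1  (check: 576·1 + 312·(-1) = 264)
  q = 1: r = 48, s = 0 − 1·1 = -1, t = 1 − 1·(-1) = 2  (check: 576·(-1) + 312·2 = 48)
  q = 5: r = 24, s = 1 − 5·(-1) = 6, t = -1 − 5·2 = -11  (check: 576·6 + 312·(-11) = 24)
The row with r = 24 (the gcd) gives the Bezout coefficients s = 6, t = -11.
Result: 576 · (6) + 312 · (-11) = 24.

gcd(576, 312) = 24; s = 6, t = -11 (check: 576·6 + 312·(-11) = 24).


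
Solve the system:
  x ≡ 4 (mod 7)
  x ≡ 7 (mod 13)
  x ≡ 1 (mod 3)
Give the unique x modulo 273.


Moduli 7, 13, 3 are pairwise coprime; by CRT there is a unique solution modulo M = 7 · 13 · 3 = 273.
Solve pairwise, accumulating the modulus:
  Start with x ≡ 4 (mod 7).
  Combine with x ≡ 7 (mod 13): since gcd(7, 13) = 1, we get a unique residue mod 91.
    Write x = 4 + 7·t and substitute into x ≡ 7 (mod 13): 7·t ≡ 7 − 4 = 3 (mod 13).
    The inverse of 7 mod 13 is 2 (since 7·2 = 14 = 1·13 + 1), so t ≡ 2·3 = 6 ≡ 6 (mod 13).
    Then x = 4 + 7·6 = 46, valid modulo lcm(7, 13) = 91: x ≡ 46 (mod 91).
  Combine with x ≡ 1 (mod 3): since gcd(91, 3) = 1, we get a unique residue mod 273.
    Write x = 46 + 91·t and substitute into x ≡ 1 (mod 3): 91·t ≡ 1 − 46 = -45 (mod 3).
    Reduce coefficients mod 3: 1·t ≡ 0 (mod 3).
    So t ≡ 0 (mod 3).
    Then x = 46 + 91·0 = 46, valid modulo lcm(91, 3) = 273: x ≡ 46 (mod 273).
Verify: 46 mod 7 = 4 ✓, 46 mod 13 = 7 ✓, 46 mod 3 = 1 ✓.

x ≡ 46 (mod 273).


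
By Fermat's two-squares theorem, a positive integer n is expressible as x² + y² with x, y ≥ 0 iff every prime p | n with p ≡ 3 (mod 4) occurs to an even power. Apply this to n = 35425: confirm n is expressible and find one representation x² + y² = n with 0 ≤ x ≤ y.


Step 1: Factor n = 35425 = 5^2 · 13 · 109.
Step 2: Check the mod-4 condition on each prime factor: 5 ≡ 1 (mod 4), exponent 2; 13 ≡ 1 (mod 4), exponent 1; 109 ≡ 1 (mod 4), exponent 1.
All primes ≡ 3 (mod 4) appear to even exponent (or don't appear), so by the two-squares theorem n IS expressible as a sum of two squares.
Step 3: Build a representation. Group n = k² · m with k = 5 and m = 13 · 109 = 1417 (a product of primes ≡ 1 (mod 4)); a representation of m scales to one of n via (k·x)² + (k·y)² = k²(x² + y²). Each prime p ≡ 1 (mod 4) is itself a sum of two squares; find a² by testing p − a² for a perfect square:
  13: 13 − 1² = 12, 13 − 2² = 9 = 3² ⇒ 13 = 2² + 3².
  109: 109 − 1² = 108, 109 − 2² = 105, 109 − 3² = 100 = 10² ⇒ 109 = 3² + 10².
  Combine using the Brahmagupta–Fibonacci identity (a² + b²)(c² + d²) = (ac − bd)² + (ad + bc)² = (ac + bd)² + (ad − bc)²:
  13 · 109 = 1417: from (2² + 3²)(3² + 10²), take (2·3 − 3·10, 2·10 + 3·3) = (6 − 30, 20 + 9) = (-24, 29); dropping signs (only squares matter) gives (24, 29); check 24² + 29² = 576 + 841 = 1417 ✓.
  Scale by k = 5: (5·24, 5·29) = (120, 145).
Step 4: Order so x ≤ y and verify: 120² + 145² = 14400 + 21025 = 35425 = n. ✓

n = 35425 = 120² + 145² (one valid representation with x ≤ y).


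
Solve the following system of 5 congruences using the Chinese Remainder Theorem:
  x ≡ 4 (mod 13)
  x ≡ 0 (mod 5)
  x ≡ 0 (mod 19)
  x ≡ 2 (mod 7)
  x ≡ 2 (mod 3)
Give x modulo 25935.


Product of moduli M = 13 · 5 · 19 · 7 · 3 = 25935.
Merge one congruence at a time:
  Start: x ≡ 4 (mod 13).
  Combine with x ≡ 0 (mod 5); new modulus lcm = 65.
    Write x = 4 + 13·t and substitute into x ≡ 0 (mod 5): 13·t ≡ 0 − 4 = -4 (mod 5).
    Reduce coefficients mod 5: 3·t ≡ 1 (mod 5).
    The inverse of 3 mod 5 is 2 (since 3·2 = 6 = 1·5 + 1), so t ≡ 2·1 = 2 ≡ 2 (mod 5).
    Then x = 4 + 13·2 = 30, valid modulo lcm(13, 5) = 65: x ≡ 30 (mod 65).
  Combine with x ≡ 0 (mod 19); new modulus lcm = 1235.
    Write x = 30 + 65·t and substitute into x ≡ 0 (mod 19): 65·t ≡ 0 − 30 = -30 (mod 19).
    Reduce coefficients mod 19: 8·t ≡ 8 (mod 19).
    The inverse of 8 mod 19 is 12 (since 8·12 = 96 = 5·19 + 1), so t ≡ 12·8 = 96 ≡ 1 (mod 19).
    Then x = 30 + 65·1 = 95, valid modulo lcm(65, 19) = 1235: x ≡ 95 (mod 1235).
  Combine with x ≡ 2 (mod 7); new modulus lcm = 8645.
    Write x = 95 + 1235·t and substitute into x ≡ 2 (mod 7): 1235·t ≡ 2 − 95 = -93 (mod 7).
    Reduce coefficients mod 7: 3·t ≡ 5 (mod 7).
    The inverse of 3 mod 7 is 5 (since 3·5 = 15 = 2·7 + 1), so t ≡ 5·5 = 25 ≡ 4 (mod 7).
    Then x = 95 + 1235·4 = 5035, valid modulo lcm(1235, 7) = 8645: x ≡ 5035 (mod 8645).
  Combine with x ≡ 2 (mod 3); new modulus lcm = 25935.
    Write x = 5035 + 8645·t and substitute into x ≡ 2 (mod 3): 8645·t ≡ 2 − 5035 = -5033 (mod 3).
    Reduce coefficients mod 3: 2·t ≡ 1 (mod 3).
    The inverse of 2 mod 3 is 2 (since 2·2 = 4 = 1·3 + 1), so t ≡ 2·1 = 2 ≡ 2 (mod 3).
    Then x = 5035 + 8645·2 = 22325, valid modulo lcm(8645, 3) = 25935: x ≡ 22325 (mod 25935).
Verify against each original: 22325 mod 13 = 4, 22325 mod 5 = 0, 22325 mod 19 = 0, 22325 mod 7 = 2, 22325 mod 3 = 2.

x ≡ 22325 (mod 25935).


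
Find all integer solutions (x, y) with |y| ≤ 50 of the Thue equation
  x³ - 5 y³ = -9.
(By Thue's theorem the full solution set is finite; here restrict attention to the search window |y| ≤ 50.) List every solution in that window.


The equation is x³ - 5y³ = -9. For fixed y, x³ = 5·y³ − 9, so a solution requires the RHS to be a perfect cube.
Strategy: iterate y from -50 to 50, compute RHS = 5·y³ − 9, and check whether it is a (positive or negative) perfect cube.
Check small values of y:
  y = 0: RHS = -9 is not a perfect cube.
  y = 1: RHS = -4 is not a perfect cube.
  y = -1: RHS = -14 is not a perfect cube.
  y = 2: RHS = 31 is not a perfect cube.
  y = -2: RHS = -49 is not a perfect cube.
  y = 3: RHS = 126 is not a perfect cube.
  y = -3: RHS = -144 is not a perfect cube.
Continuing the search up to |y| = 50 finds no solutions either.
No (x, y) in the scanned range satisfies the equation.

No integer solutions with |y| ≤ 50.


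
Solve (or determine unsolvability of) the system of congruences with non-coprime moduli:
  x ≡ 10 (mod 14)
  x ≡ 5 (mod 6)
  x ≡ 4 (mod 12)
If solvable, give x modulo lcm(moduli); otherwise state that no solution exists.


Moduli 14, 6, 12 are not pairwise coprime, so CRT works modulo lcm(m_i) when all pairwise compatibility conditions hold.
Pairwise compatibility: gcd(m_i, m_j) must divide a_i - a_j for every pair.
Merge one congruence at a time:
  Start: x ≡ 10 (mod 14).
  Combine with x ≡ 5 (mod 6): gcd(14, 6) = 2, and 5 - 10 = -5 is NOT divisible by 2.
    ⇒ system is inconsistent (no integer solution).

No solution (the system is inconsistent).


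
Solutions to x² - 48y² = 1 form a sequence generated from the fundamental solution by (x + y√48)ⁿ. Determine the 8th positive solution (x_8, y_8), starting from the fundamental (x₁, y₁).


Step 1: Find the fundamental solution (x₁, y₁) of x² - 48y² = 1.
  Expand √48 as a continued fraction. a₀ = ⌊√48⌋ = 6; iterate m_{k+1} = d_k·a_k − m_k, d_{k+1} = (48 − m_{k+1}²)/d_k, a_{k+1} = ⌊(a₀ + m_{k+1})/d_{k+1}⌋ (starting m₀ = 0, d₀ = 1), with convergents p_k = a_k·p_{k-1} + p_{k-2}, q_k = a_k·q_{k-1} + q_{k-2} (p₋₁ = 1, q₋₁ = 0):
  k = 0: a₀ = 6; p₀/q₀ = 6/1; p₀² − 48·q₀² = 36 − 48 = -12.
  k = 1: m = 6, d = 12, a = ⌊(6 + 6)/12⌋ = 1; p/q = (1·6 + 1)/(1·1 + 0) = 7/1; p² − 48·q² = 49 − 48 = 1.
  The first convergent with p² − 48·q² = 1 gives the fundamental solution (x₁, y₁) = (7, 1).
Step 2: Apply the recurrence (x_{n+1}, y_{n+1}) = (x₁x_n + 48y₁y_n, x₁y_n + y₁x_n) repeatedly.
  From (x_1, y_1) = (7, 1): x_2 = 7·7 + 48·1·1 = 97; y_2 = 7·1 + 1·7 = 14.
  From (x_2, y_2) = (97, 14): x_3 = 7·97 + 48·1·14 = 1351; y_3 = 7·14 + 1·97 = 195.
  From (x_3, y_3) = (1351, 195): x_4 = 7·1351 + 48·1·195 = 18817; y_4 = 7·195 + 1·1351 = 2716.
  From (x_4, y_4) = (18817, 2716): x_5 = 7·18817 + 48·1·2716 = 262087; y_5 = 7·2716 + 1·18817 = 37829.
  From (x_5, y_5) = (262087, 37829): x_6 = 7·262087 + 48·1·37829 = 3650401; y_6 = 7·37829 + 1·262087 = 526890.
  From (x_6, y_6) = (3650401, 526890): x_7 = 7·3650401 + 48·1·526890 = 50843527; y_7 = 7·526890 + 1·3650401 = 7338631.
  From (x_7, y_7) = (50843527, 7338631): x_8 = 7·50843527 + 48·1·7338631 = 708158977; y_8 = 7·7338631 + 1·50843527 = 102213944.
Step 3: Verify x_8² - 48·y_8² = 501489136705686529 - 501489136705686528 = 1 (should be 1). ✓

(x_1, y_1) = (7, 1); (x_8, y_8) = (708158977, 102213944).
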